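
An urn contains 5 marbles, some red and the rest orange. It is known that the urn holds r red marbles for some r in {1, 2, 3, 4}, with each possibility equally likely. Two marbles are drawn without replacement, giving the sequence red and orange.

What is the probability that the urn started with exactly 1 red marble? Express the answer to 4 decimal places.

The likelihood of the observed sequence under each hypothesis: P(data | r = 1) = (1/5)(4/4) = 1/5; P(data | r = 2) = (2/5)(3/4) = 3/10; P(data | r = 3) = (3/5)(2/4) = 3/10; P(data | r = 4) = (4/5)(1/4) = 1/5.
Multiplying each by its prior: 1/4 · 1/5 = 1/20, 1/4 · 3/10 = 3/40, 1/4 · 3/10 = 3/40, 1/4 · 1/5 = 1/20; summing to 1/4.
So P(r = 1 | data) = (1/20) / (1/4) = 1/5.

0.2000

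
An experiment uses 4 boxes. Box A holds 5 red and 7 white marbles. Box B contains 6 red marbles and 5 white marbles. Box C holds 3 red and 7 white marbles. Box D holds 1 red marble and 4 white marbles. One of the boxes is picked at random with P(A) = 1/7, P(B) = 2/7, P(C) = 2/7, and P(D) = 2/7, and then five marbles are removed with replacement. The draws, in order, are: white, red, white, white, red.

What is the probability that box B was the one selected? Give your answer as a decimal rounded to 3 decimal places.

The likelihood of the observed sequence under each hypothesis: P(data | box A) = (7/12)(5/12)(7/12)(7/12)(5/12) = 0.034461; P(data | box B) = (5/11)(6/11)(5/11)(5/11)(6/11) = 0.027941; P(data | box C) = (7/10)(3/10)(7/10)(7/10)(3/10) = 0.03087; P(data | box D) = (4/5)(1/5)(4/5)(4/5)(1/5) = 0.02048.
Weighting by the prior gives 1/7 · 0.034461 = 0.004923, 2/7 · 0.027941 = 0.0079833, 2/7 · 0.03087 = 0.00882, 2/7 · 0.02048 = 0.0058514; these sum to 0.027578.
Therefore the posterior P(box B | data) = (0.0079833) / (0.027578) = 0.28948.

0.289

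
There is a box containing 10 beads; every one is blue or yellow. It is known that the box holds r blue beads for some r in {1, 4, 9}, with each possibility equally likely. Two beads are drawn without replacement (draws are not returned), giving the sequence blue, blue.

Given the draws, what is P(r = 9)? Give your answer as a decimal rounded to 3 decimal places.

Under each hypothesis, the probability of the observed sequence is: P(data | r = 1) = (1/10)(0/9) = 0; P(data | r = 4) = (4/10)(3/9) = 2/15; P(data | r = 9) = (9/10)(8/9) = 4/5.
Multiplying each by its prior: 1/3 · 0 = 0, 1/3 · 2/15 = 2/45, 1/3 · 4/5 = 4/15; with total 14/45.
So P(r = 9 | data) = (4/15) / (14/45) = 6/7.

0.857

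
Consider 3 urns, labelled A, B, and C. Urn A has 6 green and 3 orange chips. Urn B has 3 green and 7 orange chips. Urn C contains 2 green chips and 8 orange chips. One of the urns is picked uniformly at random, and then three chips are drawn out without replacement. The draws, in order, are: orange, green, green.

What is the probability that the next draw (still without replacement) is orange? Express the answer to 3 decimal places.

Compute the likelihood of the observed sequence for each case: P(data | urn A) = (3/9)(6/8)(5/7) = 0.17857; P(data | urn B) = (7/10)(3/9)(2/8) = 0.058333; P(data | urn C) = (8/10)(2/9)(1/8) = 0.022222.
Weighting by the prior gives 1/3 · 0.17857 = 0.059524, 1/3 · 0.058333 = 0.019444, 1/3 · 0.022222 = 0.0074074; these sum to 0.086376.
Normalising, the posterior is P(urn A | data) = 0.68913, P(urn B | data) = 0.22511, P(urn C | data) = 0.085758.
The predictive probability is P(orange next | data) = (1/3)(0.68913) + (6/7)(0.22511) + (1)(0.085758) = 0.50842.

0.508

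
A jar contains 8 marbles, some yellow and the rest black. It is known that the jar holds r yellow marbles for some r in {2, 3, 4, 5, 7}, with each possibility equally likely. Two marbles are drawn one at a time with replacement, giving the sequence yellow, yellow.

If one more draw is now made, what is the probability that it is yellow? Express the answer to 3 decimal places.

Under each hypothesis, the probability of the observed sequence is: P(data | r = 2) = (2/8)(2/8) = 1/16; P(data | r = 3) = (3/8)(3/8) = 9/64; P(data | r = 4) = (4/8)(4/8) = 1/4; P(data | r = 5) = (5/8)(5/8) = 25/64; P(data | r = 7) = (7/8)(7/8) = 49/64.
Multiplying each by its prior: 1/5 · 1/16 = 1/80, 1/5 · 9/64 = 9/320, 1/5 · 1/4 = 1/20, 1/5 · 25/64 = 5/64, 1/5 · 49/64 = 49/320; with total 103/320.
Normalising, the posterior is P(r = 2 | data) = 4/103, P(r = 3 | data) = 9/103, P(r = 4 | data) = 16/103, P(r = 5 | data) = 25/103, P(r = 7 | data) = 49/103.
So P(yellow next | data) = Σ P(yellow next | H) P(H | data) = (1/4)(4/103) + (3/8)(9/103) + (1/2)(16/103) + (5/8)(25/103) + (7/8)(49/103) = 567/824.

0.688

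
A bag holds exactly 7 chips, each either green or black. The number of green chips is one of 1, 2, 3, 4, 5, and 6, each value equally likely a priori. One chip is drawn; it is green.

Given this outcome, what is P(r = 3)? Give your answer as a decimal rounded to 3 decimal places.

0.143

The likelihood of this draw under each hypothesis: P(data | r = 1) = (1/7) = 1/7; P(data | r = 2) = (2/7) = 2/7; P(data | r = 3) = (3/7) = 3/7; P(data | r = 4) = (4/7) = 4/7; P(data | r = 5) = (5/7) = 5/7; P(data | r = 6) = (6/7) = 6/7.
The prior-weighted likelihoods are 1/6 · 1/7 = 1/42, 1/6 · 2/7 = 1/21, 1/6 · 3/7 = 1/14, 1/6 · 4/7 = 2/21, 1/6 · 5/7 = 5/42, 1/6 · 6/7 = 1/7; with total 1/2.
Hence P(r = 3 | data) = (1/14) / (1/2) = 1/7.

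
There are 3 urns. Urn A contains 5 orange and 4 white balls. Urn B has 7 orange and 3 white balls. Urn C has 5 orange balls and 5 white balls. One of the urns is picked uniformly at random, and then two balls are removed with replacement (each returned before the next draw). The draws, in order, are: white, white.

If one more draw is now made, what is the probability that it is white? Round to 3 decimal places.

0.446

Under each hypothesis, the probability of the observed sequence is: P(data | urn A) = (4/9)(4/9) = 0.19753; P(data | urn B) = (3/10)(3/10) = 0.09; P(data | urn C) = (5/10)(5/10) = 0.25.
Weighting by the prior gives 1/3 · 0.19753 = 0.065844, 1/3 · 0.09 = 0.03, 1/3 · 0.25 = 0.083333; with total 0.17918.
The posterior is then P(urn A | data) = 0.36748, P(urn B | data) = 0.16743, P(urn C | data) = 0.46509.
Averaging over the posterior, P(white next | data) = (4/9)(0.36748) + (3/10)(0.16743) + (1/2)(0.46509) = 0.4461.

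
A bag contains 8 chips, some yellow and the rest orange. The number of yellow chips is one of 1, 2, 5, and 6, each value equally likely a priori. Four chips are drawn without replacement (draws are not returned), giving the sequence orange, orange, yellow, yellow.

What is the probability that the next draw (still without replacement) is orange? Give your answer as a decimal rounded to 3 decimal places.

The likelihood of the observed sequence under each hypothesis: P(data | r = 1) = (7/8)(6/7)(1/6)(0/5) = 0; P(data | r = 2) = (6/8)(5/7)(2/6)(1/5) = 1/28; P(data | r = 5) = (3/8)(2/7)(5/6)(4/5) = 1/14; P(data | r = 6) = (2/8)(1/7)(6/6)(5/5) = 1/28.
Weighting by the prior gives 1/4 · 0 = 0, 1/4 · 1/28 = 1/112, 1/4 · 1/14 = 1/56, 1/4 · 1/28 = 1/112; these sum to 1/28.
Dividing through by the total gives posterior P(r = 1 | data) = 0, P(r = 2 | data) = 1/4, P(r = 5 | data) = 1/2, P(r = 6 | data) = 1/4.
Averaging over the posterior, P(orange next | data) = (1)(1/4) + (1/4)(1/2) + (0)(1/4) = 3/8.

0.375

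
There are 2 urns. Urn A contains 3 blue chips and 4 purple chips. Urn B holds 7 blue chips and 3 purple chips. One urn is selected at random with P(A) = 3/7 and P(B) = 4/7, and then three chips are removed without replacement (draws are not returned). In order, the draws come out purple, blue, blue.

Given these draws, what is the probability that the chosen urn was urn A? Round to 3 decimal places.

0.329

For each hypothesis, P(data | H) works out to: P(data | urn A) = (4/7)(3/6)(2/5) = 4/35; P(data | urn B) = (3/10)(7/9)(6/8) = 7/40.
The prior-weighted likelihoods are 3/7 · 4/35 = 12/245, 4/7 · 7/40 = 1/10; summing to 73/490.
Therefore the posterior P(urn A | data) = (12/245) / (73/490) = 24/73.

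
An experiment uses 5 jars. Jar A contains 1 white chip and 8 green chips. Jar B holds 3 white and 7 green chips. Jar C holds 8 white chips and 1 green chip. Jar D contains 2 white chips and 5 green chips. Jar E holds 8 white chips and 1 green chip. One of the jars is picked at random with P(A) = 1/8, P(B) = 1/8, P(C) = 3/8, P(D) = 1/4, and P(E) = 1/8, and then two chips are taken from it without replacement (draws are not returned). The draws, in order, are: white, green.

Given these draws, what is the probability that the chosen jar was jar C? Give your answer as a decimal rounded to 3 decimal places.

Under each hypothesis, the probability of the observed sequence is: P(data | jar A) = (1/9)(8/8) = 0.11111; P(data | jar B) = (3/10)(7/9) = 0.23333; P(data | jar C) = (8/9)(1/8) = 0.11111; P(data | jar D) = (2/7)(5/6) = 0.2381; P(data | jar E) = (8/9)(1/8) = 0.11111.
Multiplying each by its prior: 1/8 · 0.11111 = 0.013889, 1/8 · 0.23333 = 0.029167, 3/8 · 0.11111 = 0.041667, 1/4 · 0.2381 = 0.059524, 1/8 · 0.11111 = 0.013889; these sum to 0.15813.
So P(jar C | data) = (0.041667) / (0.15813) = 0.26349.

0.263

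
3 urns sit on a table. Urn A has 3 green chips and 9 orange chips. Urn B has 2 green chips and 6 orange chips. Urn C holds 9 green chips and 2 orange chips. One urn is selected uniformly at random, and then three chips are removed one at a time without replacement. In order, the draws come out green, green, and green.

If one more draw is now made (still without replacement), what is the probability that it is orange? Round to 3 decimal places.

Under each hypothesis, the probability of the observed sequence is: P(data | urn A) = (3/12)(2/11)(1/10) = 1/220; P(data | urn B) = (2/8)(1/7)(0/6) = 0; P(data | urn C) = (9/11)(8/10)(7/9) = 28/55.
Multiplying each by its prior: 1/3 · 1/220 = 1/660, 1/3 · 0 = 0, 1/3 · 28/55 = 28/165; with total 113/660.
The posterior is then P(urn A | data) = 1/113, P(urn B | data) = 0, P(urn C | data) = 112/113.
Averaging over the posterior, P(orange next | data) = (1)(1/113) + (1/4)(112/113) = 29/113.

0.257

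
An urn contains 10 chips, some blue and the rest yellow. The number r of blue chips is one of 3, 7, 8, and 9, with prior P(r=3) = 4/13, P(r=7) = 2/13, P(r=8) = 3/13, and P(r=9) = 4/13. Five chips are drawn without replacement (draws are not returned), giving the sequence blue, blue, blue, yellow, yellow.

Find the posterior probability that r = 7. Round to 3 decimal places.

Compute the likelihood of the observed sequence for each case: P(data | r = 3) = (3/10)(2/9)(1/8)(7/7)(6/6) = 1/120; P(data | r = 7) = (7/10)(6/9)(5/8)(3/7)(2/6) = 1/24; P(data | r = 8) = (8/10)(7/9)(6/8)(2/7)(1/6) = 1/45; P(data | r = 9) = (9/10)(8/9)(7/8)(1/7)(0/6) = 0.
Multiplying each by its prior: 4/13 · 1/120 = 1/390, 2/13 · 1/24 = 1/156, 3/13 · 1/45 = 1/195, 4/13 · 0 = 0; with total 11/780.
So P(r = 7 | data) = (1/156) / (11/780) = 5/11.

0.455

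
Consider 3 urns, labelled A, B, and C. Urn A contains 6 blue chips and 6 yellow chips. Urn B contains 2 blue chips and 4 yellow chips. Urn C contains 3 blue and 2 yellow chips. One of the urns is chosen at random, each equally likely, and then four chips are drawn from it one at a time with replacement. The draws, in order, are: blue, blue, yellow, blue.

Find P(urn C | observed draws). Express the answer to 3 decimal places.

0.498

The likelihood of the observed sequence under each hypothesis: P(data | urn A) = (6/12)(6/12)(6/12)(6/12) = 0.0625; P(data | urn B) = (2/6)(2/6)(4/6)(2/6) = 0.024691; P(data | urn C) = (3/5)(3/5)(2/5)(3/5) = 0.0864.
Weighting by the prior gives 1/3 · 0.0625 = 0.020833, 1/3 · 0.024691 = 0.0082305, 1/3 · 0.0864 = 0.0288; summing to 0.057864.
So P(urn C | data) = (0.0288) / (0.057864) = 0.49772.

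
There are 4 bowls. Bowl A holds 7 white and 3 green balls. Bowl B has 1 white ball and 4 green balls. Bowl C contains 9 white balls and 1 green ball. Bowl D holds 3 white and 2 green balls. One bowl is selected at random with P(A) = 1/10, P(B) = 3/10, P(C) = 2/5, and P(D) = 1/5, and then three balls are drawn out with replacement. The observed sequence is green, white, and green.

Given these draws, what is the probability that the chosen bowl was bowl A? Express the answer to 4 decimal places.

Compute the likelihood of the observed sequence for each case: P(data | bowl A) = (3/10)(7/10)(3/10) = 0.063; P(data | bowl B) = (4/5)(1/5)(4/5) = 0.128; P(data | bowl C) = (1/10)(9/10)(1/10) = 0.009; P(data | bowl D) = (2/5)(3/5)(2/5) = 0.096.
Multiplying each by its prior: 1/10 · 0.063 = 0.0063, 3/10 · 0.128 = 0.0384, 2/5 · 0.009 = 0.0036, 1/5 · 0.096 = 0.0192; these sum to 0.0675.
By Bayes' rule, P(bowl A | data) = (0.0063) / (0.0675) = 0.093333.

0.0933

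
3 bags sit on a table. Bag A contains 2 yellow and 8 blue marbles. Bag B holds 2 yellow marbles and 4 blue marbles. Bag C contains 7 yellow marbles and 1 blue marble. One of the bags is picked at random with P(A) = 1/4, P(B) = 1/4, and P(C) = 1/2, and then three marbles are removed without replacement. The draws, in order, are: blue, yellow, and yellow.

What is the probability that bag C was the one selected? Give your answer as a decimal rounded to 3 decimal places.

0.738

For each hypothesis, P(data | H) works out to: P(data | bag A) = (8/10)(2/9)(1/8) = 1/45; P(data | bag B) = (4/6)(2/5)(1/4) = 1/15; P(data | bag C) = (1/8)(7/7)(6/6) = 1/8.
The prior-weighted likelihoods are 1/4 · 1/45 = 1/180, 1/4 · 1/15 = 1/60, 1/2 · 1/8 = 1/16; summing to 61/720.
By Bayes' rule, P(bag C | data) = (1/16) / (61/720) = 45/61.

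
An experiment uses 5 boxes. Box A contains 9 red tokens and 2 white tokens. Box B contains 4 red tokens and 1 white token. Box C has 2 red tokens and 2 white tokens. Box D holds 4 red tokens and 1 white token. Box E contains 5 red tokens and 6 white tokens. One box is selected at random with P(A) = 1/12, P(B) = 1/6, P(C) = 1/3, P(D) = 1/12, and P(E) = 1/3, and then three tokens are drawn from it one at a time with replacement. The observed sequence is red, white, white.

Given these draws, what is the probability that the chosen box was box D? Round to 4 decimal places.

0.0275

The likelihood of the observed sequence under each hypothesis: P(data | box A) = (9/11)(2/11)(2/11) = 0.027047; P(data | box B) = (4/5)(1/5)(1/5) = 0.032; P(data | box C) = (2/4)(2/4)(2/4) = 0.125; P(data | box D) = (4/5)(1/5)(1/5) = 0.032; P(data | box E) = (5/11)(6/11)(6/11) = 0.13524.
The prior-weighted likelihoods are 1/12 · 0.027047 = 0.0022539, 1/6 · 0.032 = 0.0053333, 1/3 · 0.125 = 0.041667, 1/12 · 0.032 = 0.0026667, 1/3 · 0.13524 = 0.045079; these sum to 0.096999.
Hence P(box D | data) = (0.0026667) / (0.096999) = 0.027492.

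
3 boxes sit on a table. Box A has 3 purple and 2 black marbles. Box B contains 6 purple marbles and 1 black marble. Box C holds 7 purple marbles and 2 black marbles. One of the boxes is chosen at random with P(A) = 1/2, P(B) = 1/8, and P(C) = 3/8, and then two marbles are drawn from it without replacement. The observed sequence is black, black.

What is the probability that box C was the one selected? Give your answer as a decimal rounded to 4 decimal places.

The likelihood of the observed sequence under each hypothesis: P(data | box A) = (2/5)(1/4) = 1/10; P(data | box B) = (1/7)(0/6) = 0; P(data | box C) = (2/9)(1/8) = 1/36.
The prior-weighted likelihoods are 1/2 · 1/10 = 1/20, 1/8 · 0 = 0, 3/8 · 1/36 = 1/96; with total 29/480.
By Bayes' rule, P(box C | data) = (1/96) / (29/480) = 5/29.

0.1724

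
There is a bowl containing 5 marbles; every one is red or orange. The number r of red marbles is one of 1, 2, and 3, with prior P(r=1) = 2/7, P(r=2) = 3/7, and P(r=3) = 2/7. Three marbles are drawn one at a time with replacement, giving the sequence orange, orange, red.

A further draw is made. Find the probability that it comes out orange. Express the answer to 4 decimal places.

Compute the likelihood of the observed sequence for each case: P(data | r = 1) = (4/5)(4/5)(1/5) = 16/125; P(data | r = 2) = (3/5)(3/5)(2/5) = 18/125; P(data | r = 3) = (2/5)(2/5)(3/5) = 12/125.
The prior-weighted likelihoods are 2/7 · 16/125 = 32/875, 3/7 · 18/125 = 54/875, 2/7 · 12/125 = 24/875; with total 22/175.
The posterior is then P(r = 1 | data) = 16/55, P(r = 2 | data) = 27/55, P(r = 3 | data) = 12/55.
So P(orange next | data) = Σ P(orange next | H) P(H | data) = (4/5)(16/55) + (3/5)(27/55) + (2/5)(12/55) = 169/275.

0.6145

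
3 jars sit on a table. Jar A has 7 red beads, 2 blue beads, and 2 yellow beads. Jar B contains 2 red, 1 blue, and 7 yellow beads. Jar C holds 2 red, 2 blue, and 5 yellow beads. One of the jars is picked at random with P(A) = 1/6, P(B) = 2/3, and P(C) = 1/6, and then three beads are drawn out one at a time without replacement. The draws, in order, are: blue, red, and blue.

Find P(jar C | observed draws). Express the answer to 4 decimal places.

0.3595

Compute the likelihood of the observed sequence for each case: P(data | jar A) = (2/11)(7/10)(1/9) = 0.014141; P(data | jar B) = (1/10)(2/9)(0/8) = 0; P(data | jar C) = (2/9)(2/8)(1/7) = 0.0079365.
The prior-weighted likelihoods are 1/6 · 0.014141 = 0.0023569, 2/3 · 0 = 0, 1/6 · 0.0079365 = 0.0013228; with total 0.0036797.
Hence P(jar C | data) = (0.0013228) / (0.0036797) = 0.35948.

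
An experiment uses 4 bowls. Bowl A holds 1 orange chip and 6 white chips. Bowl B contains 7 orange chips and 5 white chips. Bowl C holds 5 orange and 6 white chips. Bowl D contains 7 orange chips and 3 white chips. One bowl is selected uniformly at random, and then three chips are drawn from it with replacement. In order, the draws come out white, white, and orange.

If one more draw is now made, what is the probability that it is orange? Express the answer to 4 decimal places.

For each hypothesis, P(data | H) works out to: P(data | bowl A) = (6/7)(6/7)(1/7) = 0.10496; P(data | bowl B) = (5/12)(5/12)(7/12) = 0.10127; P(data | bowl C) = (6/11)(6/11)(5/11) = 0.13524; P(data | bowl D) = (3/10)(3/10)(7/10) = 0.063.
The prior-weighted likelihoods are 1/4 · 0.10496 = 0.026239, 1/4 · 0.10127 = 0.025318, 1/4 · 0.13524 = 0.033809, 1/4 · 0.063 = 0.01575; with total 0.10112.
Dividing through by the total gives posterior P(bowl A | data) = 0.25949, P(bowl B | data) = 0.25039, P(bowl C | data) = 0.33436, P(bowl D | data) = 0.15576.
Averaging over the posterior, P(orange next | data) = (1/7)(0.25949) + (7/12)(0.25039) + (5/11)(0.33436) + (7/10)(0.15576) = 0.44414.

0.4441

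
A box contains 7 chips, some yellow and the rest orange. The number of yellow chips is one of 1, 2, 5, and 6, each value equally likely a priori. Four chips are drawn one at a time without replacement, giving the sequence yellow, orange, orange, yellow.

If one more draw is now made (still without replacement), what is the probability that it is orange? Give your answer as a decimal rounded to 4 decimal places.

0.5000

The likelihood of the observed sequence under each hypothesis: P(data | r = 1) = (1/7)(6/6)(5/5)(0/4) = 0; P(data | r = 2) = (2/7)(5/6)(4/5)(1/4) = 1/21; P(data | r = 5) = (5/7)(2/6)(1/5)(4/4) = 1/21; P(data | r = 6) = (6/7)(1/6)(0/5) = 0.
Weighting by the prior gives 1/4 · 0 = 0, 1/4 · 1/21 = 1/84, 1/4 · 1/21 = 1/84, 1/4 · 0 = 0; with total 1/42.
Normalising, the posterior is P(r = 1 | data) = 0, P(r = 2 | data) = 1/2, P(r = 5 | data) = 1/2, P(r = 6 | data) = 0.
The predictive probability is P(orange next | data) = (1)(1/2) + (0)(1/2) = 1/2.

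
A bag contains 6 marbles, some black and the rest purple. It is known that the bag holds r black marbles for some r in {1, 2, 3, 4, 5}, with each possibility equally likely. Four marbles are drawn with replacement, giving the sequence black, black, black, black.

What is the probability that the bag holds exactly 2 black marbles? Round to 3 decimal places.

0.016

For each hypothesis, P(data | H) works out to: P(data | r = 1) = (1/6)(1/6)(1/6)(1/6) = 0.0007716; P(data | r = 2) = (2/6)(2/6)(2/6)(2/6) = 0.012346; P(data | r = 3) = (3/6)(3/6)(3/6)(3/6) = 0.0625; P(data | r = 4) = (4/6)(4/6)(4/6)(4/6) = 0.19753; P(data | r = 5) = (5/6)(5/6)(5/6)(5/6) = 0.48225.
The prior-weighted likelihoods are 1/5 · 0.0007716 = 0.00015432, 1/5 · 0.012346 = 0.0024691, 1/5 · 0.0625 = 0.0125, 1/5 · 0.19753 = 0.039506, 1/5 · 0.48225 = 0.096451; these sum to 0.15108.
So P(r = 2 | data) = (0.0024691) / (0.15108) = 0.016343.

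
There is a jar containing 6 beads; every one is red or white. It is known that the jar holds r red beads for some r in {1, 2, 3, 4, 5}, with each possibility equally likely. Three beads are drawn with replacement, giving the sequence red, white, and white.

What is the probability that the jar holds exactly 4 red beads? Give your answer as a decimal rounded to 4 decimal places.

0.1524

Compute the likelihood of the observed sequence for each case: P(data | r = 1) = (1/6)(5/6)(5/6) = 25/216; P(data | r = 2) = (2/6)(4/6)(4/6) = 4/27; P(data | r = 3) = (3/6)(3/6)(3/6) = 1/8; P(data | r = 4) = (4/6)(2/6)(2/6) = 2/27; P(data | r = 5) = (5/6)(1/6)(1/6) = 5/216.
The prior-weighted likelihoods are 1/5 · 25/216 = 5/216, 1/5 · 4/27 = 4/135, 1/5 · 1/8 = 1/40, 1/5 · 2/27 = 2/135, 1/5 · 5/216 = 1/216; summing to 7/72.
By Bayes' rule, P(r = 4 | data) = (2/135) / (7/72) = 16/105.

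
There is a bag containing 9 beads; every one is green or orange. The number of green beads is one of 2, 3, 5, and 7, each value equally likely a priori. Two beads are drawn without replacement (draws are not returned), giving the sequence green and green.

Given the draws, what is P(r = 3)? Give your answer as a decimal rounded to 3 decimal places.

0.086

Under each hypothesis, the probability of the observed sequence is: P(data | r = 2) = (2/9)(1/8) = 1/36; P(data | r = 3) = (3/9)(2/8) = 1/12; P(data | r = 5) = (5/9)(4/8) = 5/18; P(data | r = 7) = (7/9)(6/8) = 7/12.
Multiplying each by its prior: 1/4 · 1/36 = 1/144, 1/4 · 1/12 = 1/48, 1/4 · 5/18 = 5/72, 1/4 · 7/12 = 7/48; with total 35/144.
So P(r = 3 | data) = (1/48) / (35/144) = 3/35.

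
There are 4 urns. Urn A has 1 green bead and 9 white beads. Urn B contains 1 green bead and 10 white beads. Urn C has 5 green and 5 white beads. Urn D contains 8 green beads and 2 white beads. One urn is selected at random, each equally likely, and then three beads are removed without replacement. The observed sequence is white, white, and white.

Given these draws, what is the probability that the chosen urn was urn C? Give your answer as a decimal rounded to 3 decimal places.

Compute the likelihood of the observed sequence for each case: P(data | urn A) = (9/10)(8/9)(7/8) = 0.7; P(data | urn B) = (10/11)(9/10)(8/9) = 0.72727; P(data | urn C) = (5/10)(4/9)(3/8) = 0.083333; P(data | urn D) = (2/10)(1/9)(0/8) = 0.
Weighting by the prior gives 1/4 · 0.7 = 0.175, 1/4 · 0.72727 = 0.18182, 1/4 · 0.083333 = 0.020833, 1/4 · 0 = 0; these sum to 0.37765.
Therefore the posterior P(urn C | data) = (0.020833) / (0.37765) = 0.055165.

0.055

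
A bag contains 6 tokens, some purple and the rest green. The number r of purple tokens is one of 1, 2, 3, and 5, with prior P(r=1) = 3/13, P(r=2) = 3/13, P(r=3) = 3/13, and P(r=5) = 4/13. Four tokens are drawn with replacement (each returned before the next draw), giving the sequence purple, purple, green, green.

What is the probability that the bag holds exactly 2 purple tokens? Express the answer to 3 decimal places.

For each hypothesis, P(data | H) works out to: P(data | r = 1) = (1/6)(1/6)(5/6)(5/6) = 0.01929; P(data | r = 2) = (2/6)(2/6)(4/6)(4/6) = 0.049383; P(data | r = 3) = (3/6)(3/6)(3/6)(3/6) = 0.0625; P(data | r = 5) = (5/6)(5/6)(1/6)(1/6) = 0.01929.
The prior-weighted likelihoods are 3/13 · 0.01929 = 0.0044516, 3/13 · 0.049383 = 0.011396, 3/13 · 0.0625 = 0.014423, 4/13 · 0.01929 = 0.0059354; summing to 0.036206.
Hence P(r = 2 | data) = (0.011396) / (0.036206) = 0.31475.

0.315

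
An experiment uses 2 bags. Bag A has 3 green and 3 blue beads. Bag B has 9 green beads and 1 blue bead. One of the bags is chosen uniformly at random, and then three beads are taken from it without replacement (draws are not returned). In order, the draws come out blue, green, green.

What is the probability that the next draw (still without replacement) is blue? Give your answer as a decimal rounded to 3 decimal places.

0.400

For each hypothesis, P(data | H) works out to: P(data | bag A) = (3/6)(3/5)(2/4) = 3/20; P(data | bag B) = (1/10)(9/9)(8/8) = 1/10.
The prior-weighted likelihoods are 1/2 · 3/20 = 3/40, 1/2 · 1/10 = 1/20; summing to 1/8.
Dividing through by the total gives posterior P(bag A | data) = 3/5, P(bag B | data) = 2/5.
The predictive probability is P(blue next | data) = (2/3)(3/5) + (0)(2/5) = 2/5.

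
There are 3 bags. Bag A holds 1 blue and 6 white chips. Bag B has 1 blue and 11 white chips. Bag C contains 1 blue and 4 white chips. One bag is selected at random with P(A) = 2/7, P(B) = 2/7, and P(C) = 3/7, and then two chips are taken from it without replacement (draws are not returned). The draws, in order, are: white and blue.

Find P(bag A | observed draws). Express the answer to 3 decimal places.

0.271

The likelihood of the observed sequence under each hypothesis: P(data | bag A) = (6/7)(1/6) = 0.14286; P(data | bag B) = (11/12)(1/11) = 0.083333; P(data | bag C) = (4/5)(1/4) = 0.2.
Multiplying each by its prior: 2/7 · 0.14286 = 0.040816, 2/7 · 0.083333 = 0.02381, 3/7 · 0.2 = 0.085714; these sum to 0.15034.
Therefore the posterior P(bag A | data) = (0.040816) / (0.15034) = 0.27149.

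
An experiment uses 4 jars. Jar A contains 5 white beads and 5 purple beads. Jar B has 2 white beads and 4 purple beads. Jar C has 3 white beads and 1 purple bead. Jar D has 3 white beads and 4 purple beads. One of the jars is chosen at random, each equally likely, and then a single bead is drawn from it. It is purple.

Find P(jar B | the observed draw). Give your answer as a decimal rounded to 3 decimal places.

Compute the likelihood of this draw for each case: P(data | jar A) = (5/10) = 1/2; P(data | jar B) = (4/6) = 2/3; P(data | jar C) = (1/4) = 1/4; P(data | jar D) = (4/7) = 4/7.
Weighting by the prior gives 1/4 · 1/2 = 1/8, 1/4 · 2/3 = 1/6, 1/4 · 1/4 = 1/16, 1/4 · 4/7 = 1/7; summing to 167/336.
By Bayes' rule, P(jar B | data) = (1/6) / (167/336) = 56/167.

0.335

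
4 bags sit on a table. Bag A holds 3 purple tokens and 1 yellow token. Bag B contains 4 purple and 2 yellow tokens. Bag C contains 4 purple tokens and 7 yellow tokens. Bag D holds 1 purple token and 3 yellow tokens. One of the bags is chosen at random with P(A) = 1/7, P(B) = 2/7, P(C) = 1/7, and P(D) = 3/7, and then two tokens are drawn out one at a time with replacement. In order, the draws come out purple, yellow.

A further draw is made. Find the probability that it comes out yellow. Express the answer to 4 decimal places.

0.5359

For each hypothesis, P(data | H) works out to: P(data | bag A) = (3/4)(1/4) = 0.1875; P(data | bag B) = (4/6)(2/6) = 0.22222; P(data | bag C) = (4/11)(7/11) = 0.2314; P(data | bag D) = (1/4)(3/4) = 0.1875.
The prior-weighted likelihoods are 1/7 · 0.1875 = 0.026786, 2/7 · 0.22222 = 0.063492, 1/7 · 0.2314 = 0.033058, 3/7 · 0.1875 = 0.080357; summing to 0.20369.
Dividing through by the total gives posterior P(bag A | data) = 0.1315, P(bag B | data) = 0.31171, P(bag C | data) = 0.16229, P(bag D | data) = 0.3945.
Averaging over the posterior, P(yellow next | data) = (1/4)(0.1315) + (1/3)(0.31171) + (7/11)(0.16229) + (3/4)(0.3945) = 0.53593.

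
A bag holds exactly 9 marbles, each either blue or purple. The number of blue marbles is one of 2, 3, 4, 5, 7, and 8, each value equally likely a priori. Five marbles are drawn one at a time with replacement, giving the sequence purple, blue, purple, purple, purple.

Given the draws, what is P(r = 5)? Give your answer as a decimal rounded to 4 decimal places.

For each hypothesis, P(data | H) works out to: P(data | r = 2) = (7/9)(2/9)(7/9)(7/9)(7/9) = 0.081322; P(data | r = 3) = (6/9)(3/9)(6/9)(6/9)(6/9) = 0.065844; P(data | r = 4) = (5/9)(4/9)(5/9)(5/9)(5/9) = 0.042338; P(data | r = 5) = (4/9)(5/9)(4/9)(4/9)(4/9) = 0.021677; P(data | r = 7) = (2/9)(7/9)(2/9)(2/9)(2/9) = 0.0018967; P(data | r = 8) = (1/9)(8/9)(1/9)(1/9)(1/9) = 0.00013548.
Weighting by the prior gives 1/6 · 0.081322 = 0.013554, 1/6 · 0.065844 = 0.010974, 1/6 · 0.042338 = 0.0070563, 1/6 · 0.021677 = 0.0036128, 1/6 · 0.0018967 = 0.00031612, 1/6 · 0.00013548 = 2.258e-05; with total 0.035535.
Therefore the posterior P(r = 5 | data) = (0.0036128) / (0.035535) = 0.10167.

0.1017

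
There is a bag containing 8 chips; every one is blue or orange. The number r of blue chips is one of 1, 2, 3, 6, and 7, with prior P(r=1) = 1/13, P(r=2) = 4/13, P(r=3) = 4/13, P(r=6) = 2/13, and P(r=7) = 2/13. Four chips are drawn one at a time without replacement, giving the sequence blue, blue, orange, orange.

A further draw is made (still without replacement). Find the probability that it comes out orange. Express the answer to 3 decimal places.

0.714

The likelihood of the observed sequence under each hypothesis: P(data | r = 1) = (1/8)(0/7) = 0; P(data | r = 2) = (2/8)(1/7)(6/6)(5/5) = 1/28; P(data | r = 3) = (3/8)(2/7)(5/6)(4/5) = 1/14; P(data | r = 6) = (6/8)(5/7)(2/6)(1/5) = 1/28; P(data | r = 7) = (7/8)(6/7)(1/6)(0/5) = 0.
Multiplying each by its prior: 1/13 · 0 = 0, 4/13 · 1/28 = 1/91, 4/13 · 1/14 = 2/91, 2/13 · 1/28 = 1/182, 2/13 · 0 = 0; summing to 1/26.
The posterior is then P(r = 1 | data) = 0, P(r = 2 | data) = 2/7, P(r = 3 | data) = 4/7, P(r = 6 | data) = 1/7, P(r = 7 | data) = 0.
So P(orange next | data) = Σ P(orange next | H) P(H | data) = (1)(2/7) + (3/4)(4/7) + (0)(1/7) = 5/7.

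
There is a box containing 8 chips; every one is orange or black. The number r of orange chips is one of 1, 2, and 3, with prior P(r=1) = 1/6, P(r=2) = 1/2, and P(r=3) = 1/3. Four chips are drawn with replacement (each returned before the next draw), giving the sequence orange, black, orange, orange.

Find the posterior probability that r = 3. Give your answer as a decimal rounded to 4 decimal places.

0.6413

Compute the likelihood of the observed sequence for each case: P(data | r = 1) = (1/8)(7/8)(1/8)(1/8) = 0.001709; P(data | r = 2) = (2/8)(6/8)(2/8)(2/8) = 0.011719; P(data | r = 3) = (3/8)(5/8)(3/8)(3/8) = 0.032959.
The prior-weighted likelihoods are 1/6 · 0.001709 = 0.00028483, 1/2 · 0.011719 = 0.0058594, 1/3 · 0.032959 = 0.010986; summing to 0.017131.
Therefore the posterior P(r = 3 | data) = (0.010986) / (0.017131) = 0.64133.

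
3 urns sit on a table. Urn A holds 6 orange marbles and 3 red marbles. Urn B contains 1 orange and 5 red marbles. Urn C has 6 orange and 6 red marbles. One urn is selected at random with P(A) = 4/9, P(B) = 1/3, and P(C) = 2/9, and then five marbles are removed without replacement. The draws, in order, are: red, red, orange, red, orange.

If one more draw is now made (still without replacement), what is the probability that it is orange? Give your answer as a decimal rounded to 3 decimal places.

Under each hypothesis, the probability of the observed sequence is: P(data | urn A) = (3/9)(2/8)(6/7)(1/6)(5/5) = 0.011905; P(data | urn B) = (5/6)(4/5)(1/4)(3/3)(0/2) = 0; P(data | urn C) = (6/12)(5/11)(6/10)(4/9)(5/8) = 0.037879.
Multiplying each by its prior: 4/9 · 0.011905 = 0.005291, 1/3 · 0 = 0, 2/9 · 0.037879 = 0.0084175; these sum to 0.013709.
Dividing through by the total gives posterior P(urn A | data) = 0.38596, P(urn B | data) = 0, P(urn C | data) = 0.61404.
So P(orange next | data) = Σ P(orange next | H) P(H | data) = (1)(0.38596) + (4/7)(0.61404) = 0.73684.

0.737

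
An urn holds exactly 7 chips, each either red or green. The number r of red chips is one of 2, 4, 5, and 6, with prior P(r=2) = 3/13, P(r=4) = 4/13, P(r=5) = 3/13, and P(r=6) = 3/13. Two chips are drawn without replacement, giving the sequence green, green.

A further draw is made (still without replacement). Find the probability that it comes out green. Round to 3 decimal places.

0.453

Under each hypothesis, the probability of the observed sequence is: P(data | r = 2) = (5/7)(4/6) = 10/21; P(data | r = 4) = (3/7)(2/6) = 1/7; P(data | r = 5) = (2/7)(1/6) = 1/21; P(data | r = 6) = (1/7)(0/6) = 0.
The prior-weighted likelihoods are 3/13 · 10/21 = 10/91, 4/13 · 1/7 = 4/91, 3/13 · 1/21 = 1/91, 3/13 · 0 = 0; with total 15/91.
Dividing through by the total gives posterior P(r = 2 | data) = 2/3, P(r = 4 | data) = 4/15, P(r = 5 | data) = 1/15, P(r = 6 | data) = 0.
So P(green next | data) = Σ P(green next | H) P(H | data) = (3/5)(2/3) + (1/5)(4/15) + (0)(1/15) = 34/75.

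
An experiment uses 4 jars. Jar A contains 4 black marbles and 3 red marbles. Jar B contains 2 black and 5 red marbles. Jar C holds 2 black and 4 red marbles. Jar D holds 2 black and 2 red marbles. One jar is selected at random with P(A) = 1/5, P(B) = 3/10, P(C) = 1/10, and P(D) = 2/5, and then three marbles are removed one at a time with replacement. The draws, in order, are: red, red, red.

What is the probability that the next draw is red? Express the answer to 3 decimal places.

0.633

Compute the likelihood of the observed sequence for each case: P(data | jar A) = (3/7)(3/7)(3/7) = 0.078717; P(data | jar B) = (5/7)(5/7)(5/7) = 0.36443; P(data | jar C) = (4/6)(4/6)(4/6) = 0.2963; P(data | jar D) = (2/4)(2/4)(2/4) = 0.125.
Multiplying each by its prior: 1/5 · 0.078717 = 0.015743, 3/10 · 0.36443 = 0.10933, 1/10 · 0.2963 = 0.02963, 2/5 · 0.125 = 0.05; summing to 0.2047.
The posterior is then P(jar A | data) = 0.076909, P(jar B | data) = 0.53409, P(jar C | data) = 0.14474, P(jar D | data) = 0.24426.
The predictive probability is P(red next | data) = (3/7)(0.076909) + (5/7)(0.53409) + (2/3)(0.14474) + (1/2)(0.24426) = 0.63308.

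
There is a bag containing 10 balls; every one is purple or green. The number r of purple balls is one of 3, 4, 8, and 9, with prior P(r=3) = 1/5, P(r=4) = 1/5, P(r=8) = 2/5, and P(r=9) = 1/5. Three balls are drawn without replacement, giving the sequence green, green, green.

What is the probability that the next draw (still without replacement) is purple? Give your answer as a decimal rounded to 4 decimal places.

Under each hypothesis, the probability of the observed sequence is: P(data | r = 3) = (7/10)(6/9)(5/8) = 7/24; P(data | r = 4) = (6/10)(5/9)(4/8) = 1/6; P(data | r = 8) = (2/10)(1/9)(0/8) = 0; P(data | r = 9) = (1/10)(0/9) = 0.
The prior-weighted likelihoods are 1/5 · 7/24 = 7/120, 1/5 · 1/6 = 1/30, 2/5 · 0 = 0, 1/5 · 0 = 0; these sum to 11/120.
The posterior is then P(r = 3 | data) = 7/11, P(r = 4 | data) = 4/11, P(r = 8 | data) = 0, P(r = 9 | data) = 0.
The predictive probability is P(purple next | data) = (3/7)(7/11) + (4/7)(4/11) = 37/77.

0.4805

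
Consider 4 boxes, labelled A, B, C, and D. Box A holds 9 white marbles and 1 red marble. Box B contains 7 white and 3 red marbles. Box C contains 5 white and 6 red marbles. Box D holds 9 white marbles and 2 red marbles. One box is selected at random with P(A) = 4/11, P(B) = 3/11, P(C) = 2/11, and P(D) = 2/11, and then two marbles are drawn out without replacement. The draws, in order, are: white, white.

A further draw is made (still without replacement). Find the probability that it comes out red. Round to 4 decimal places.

0.2325

For each hypothesis, P(data | H) works out to: P(data | box A) = (9/10)(8/9) = 4/5; P(data | box B) = (7/10)(6/9) = 7/15; P(data | box C) = (5/11)(4/10) = 2/11; P(data | box D) = (9/11)(8/10) = 36/55.
The prior-weighted likelihoods are 4/11 · 4/5 = 16/55, 3/11 · 7/15 = 7/55, 2/11 · 2/11 = 4/121, 2/11 · 36/55 = 72/605; with total 69/121.
Dividing through by the total gives posterior P(box A | data) = 0.51014, P(box B | data) = 0.22319, P(box C | data) = 0.057971, P(box D | data) = 0.2087.
The predictive probability is P(red next | data) = (1/8)(0.51014) + (3/8)(0.22319) + (2/3)(0.057971) + (2/9)(0.2087) = 0.23249.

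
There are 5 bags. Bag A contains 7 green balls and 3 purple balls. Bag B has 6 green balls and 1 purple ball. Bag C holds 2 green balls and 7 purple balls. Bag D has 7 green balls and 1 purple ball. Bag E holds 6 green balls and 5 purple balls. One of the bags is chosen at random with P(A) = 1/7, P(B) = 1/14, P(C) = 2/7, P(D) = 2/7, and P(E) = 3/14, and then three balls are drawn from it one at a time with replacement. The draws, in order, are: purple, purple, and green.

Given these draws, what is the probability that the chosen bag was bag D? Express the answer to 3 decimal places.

0.051

Under each hypothesis, the probability of the observed sequence is: P(data | bag A) = (3/10)(3/10)(7/10) = 0.063; P(data | bag B) = (1/7)(1/7)(6/7) = 0.017493; P(data | bag C) = (7/9)(7/9)(2/9) = 0.13443; P(data | bag D) = (1/8)(1/8)(7/8) = 0.013672; P(data | bag E) = (5/11)(5/11)(6/11) = 0.1127.
Weighting by the prior gives 1/7 · 0.063 = 0.009, 1/14 · 0.017493 = 0.0012495, 2/7 · 0.13443 = 0.038409, 2/7 · 0.013672 = 0.0039062, 3/14 · 0.1127 = 0.024149; summing to 0.076714.
Hence P(bag D | data) = (0.0039062) / (0.076714) = 0.05092.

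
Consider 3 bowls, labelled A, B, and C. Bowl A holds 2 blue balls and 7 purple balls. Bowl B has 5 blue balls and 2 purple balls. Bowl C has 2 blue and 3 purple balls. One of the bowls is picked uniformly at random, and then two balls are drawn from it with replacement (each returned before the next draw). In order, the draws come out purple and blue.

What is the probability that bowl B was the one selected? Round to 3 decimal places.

0.331

For each hypothesis, P(data | H) works out to: P(data | bowl A) = (7/9)(2/9) = 0.17284; P(data | bowl B) = (2/7)(5/7) = 0.20408; P(data | bowl C) = (3/5)(2/5) = 0.24.
Weighting by the prior gives 1/3 · 0.17284 = 0.057613, 1/3 · 0.20408 = 0.068027, 1/3 · 0.24 = 0.08; these sum to 0.20564.
Hence P(bowl B | data) = (0.068027) / (0.20564) = 0.33081.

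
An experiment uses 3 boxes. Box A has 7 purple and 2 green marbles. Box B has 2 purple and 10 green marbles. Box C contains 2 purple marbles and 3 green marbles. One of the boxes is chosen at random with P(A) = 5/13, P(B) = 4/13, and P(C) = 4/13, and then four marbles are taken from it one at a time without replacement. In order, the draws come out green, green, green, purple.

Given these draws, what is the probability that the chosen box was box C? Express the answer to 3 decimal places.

The likelihood of the observed sequence under each hypothesis: P(data | box A) = (2/9)(1/8)(0/7) = 0; P(data | box B) = (10/12)(9/11)(8/10)(2/9) = 0.12121; P(data | box C) = (3/5)(2/4)(1/3)(2/2) = 0.1.
The prior-weighted likelihoods are 5/13 · 0 = 0, 4/13 · 0.12121 = 0.037296, 4/13 · 0.1 = 0.030769; these sum to 0.068065.
So P(box C | data) = (0.030769) / (0.068065) = 0.45205.

0.452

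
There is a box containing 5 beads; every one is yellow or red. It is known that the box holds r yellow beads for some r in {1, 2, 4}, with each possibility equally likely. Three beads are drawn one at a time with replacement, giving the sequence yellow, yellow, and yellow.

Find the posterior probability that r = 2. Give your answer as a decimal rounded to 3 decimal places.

0.110

Compute the likelihood of the observed sequence for each case: P(data | r = 1) = (1/5)(1/5)(1/5) = 1/125; P(data | r = 2) = (2/5)(2/5)(2/5) = 8/125; P(data | r = 4) = (4/5)(4/5)(4/5) = 64/125.
Weighting by the prior gives 1/3 · 1/125 = 1/375, 1/3 · 8/125 = 8/375, 1/3 · 64/125 = 64/375; summing to 73/375.
So P(r = 2 | data) = (8/375) / (73/375) = 8/73.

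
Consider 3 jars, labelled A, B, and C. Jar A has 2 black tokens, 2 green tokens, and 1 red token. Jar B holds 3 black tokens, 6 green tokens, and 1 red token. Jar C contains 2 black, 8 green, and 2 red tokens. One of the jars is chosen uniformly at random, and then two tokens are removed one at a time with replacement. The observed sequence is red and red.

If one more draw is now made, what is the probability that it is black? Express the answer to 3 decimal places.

0.304

The likelihood of the observed sequence under each hypothesis: P(data | jar A) = (1/5)(1/5) = 1/25; P(data | jar B) = (1/10)(1/10) = 1/100; P(data | jar C) = (2/12)(2/12) = 1/36.
Multiplying each by its prior: 1/3 · 1/25 = 1/75, 1/3 · 1/100 = 1/300, 1/3 · 1/36 = 1/108; summing to 7/270.
Dividing through by the total gives posterior P(jar A | data) = 0.51429, P(jar B | data) = 0.12857, P(jar C | data) = 0.35714.
The predictive probability is P(black next | data) = (2/5)(0.51429) + (3/10)(0.12857) + (1/6)(0.35714) = 0.30381.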